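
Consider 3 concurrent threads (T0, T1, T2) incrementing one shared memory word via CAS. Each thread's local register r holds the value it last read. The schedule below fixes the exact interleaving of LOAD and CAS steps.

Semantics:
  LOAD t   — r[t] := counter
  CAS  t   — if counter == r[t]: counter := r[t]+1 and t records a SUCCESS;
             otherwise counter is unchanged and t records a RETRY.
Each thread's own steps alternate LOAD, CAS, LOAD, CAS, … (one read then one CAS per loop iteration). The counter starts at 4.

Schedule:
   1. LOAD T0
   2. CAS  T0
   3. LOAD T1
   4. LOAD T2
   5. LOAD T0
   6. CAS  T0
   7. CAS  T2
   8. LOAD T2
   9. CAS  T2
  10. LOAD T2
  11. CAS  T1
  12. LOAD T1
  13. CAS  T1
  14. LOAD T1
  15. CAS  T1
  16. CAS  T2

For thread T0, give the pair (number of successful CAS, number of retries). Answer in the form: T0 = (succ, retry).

T0 = (2, 0)

   1) LOAD T0:  M=4  r_T0=4
   2) CAS  T0:  M=5  r_T0=4 ✓
   3) LOAD T1:  M=5  r_T1=5
   4) LOAD T2:  M=5  r_T2=5
   5) LOAD T0:  M=5  r_T0=5
   6) CAS  T0:  M=6  r_T0=5 ✓
   7) CAS  T2:  M=6  r_T2=5 ✗
   8) LOAD T2:  M=6  r_T2=6
   9) CAS  T2:  M=7  r_T2=6 ✓
  10) LOAD T2:  M=7  r_T2=7
  11) CAS  T1:  M=7  r_T1=5 ✗
  12) LOAD T1:  M=7  r_T1=7
  13) CAS  T1:  M=8  r_T1=7 ✓
  14) LOAD T1:  M=8  r_T1=8
  15) CAS  T1:  M=9  r_T1=8 ✓
  16) CAS  T2:  M=9  r_T2=7 ✗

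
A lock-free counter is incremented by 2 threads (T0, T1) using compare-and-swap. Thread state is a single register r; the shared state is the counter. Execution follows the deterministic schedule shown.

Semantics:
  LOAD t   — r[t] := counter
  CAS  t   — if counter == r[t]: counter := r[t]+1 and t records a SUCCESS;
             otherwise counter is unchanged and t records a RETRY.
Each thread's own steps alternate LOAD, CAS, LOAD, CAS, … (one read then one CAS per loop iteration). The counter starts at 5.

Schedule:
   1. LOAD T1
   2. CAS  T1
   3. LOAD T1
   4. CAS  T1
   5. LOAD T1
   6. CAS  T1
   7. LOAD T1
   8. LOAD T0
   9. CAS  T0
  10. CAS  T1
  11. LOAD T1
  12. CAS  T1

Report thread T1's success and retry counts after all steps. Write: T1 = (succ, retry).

T1 = (4, 1)

[1] T1.load  rd  (counter 5, T1.r 5)
[2] T1.cas  hit  (counter 6, T1.r 5)
[3] T1.load  rd  (counter 6, T1.r 6)
[4] T1.cas  hit  (counter 7, T1.r 6)
[5] T1.load  rd  (counter 7, T1.r 7)
[6] T1.cas  hit  (counter 8, T1.r 7)
[7] T1.load  rd  (counter 8, T1.r 8)
[8] T0.load  rd  (counter 8, T0.r 8)
[9] T0.cas  hit  (counter 9, T0.r 8)
[10] T1.cas  miss  (counter 9, T1.r 8)
[11] T1.load  rd  (counter 9, T1.r 9)
[12] T1.cas  hit  (counter 10, T1.r 9)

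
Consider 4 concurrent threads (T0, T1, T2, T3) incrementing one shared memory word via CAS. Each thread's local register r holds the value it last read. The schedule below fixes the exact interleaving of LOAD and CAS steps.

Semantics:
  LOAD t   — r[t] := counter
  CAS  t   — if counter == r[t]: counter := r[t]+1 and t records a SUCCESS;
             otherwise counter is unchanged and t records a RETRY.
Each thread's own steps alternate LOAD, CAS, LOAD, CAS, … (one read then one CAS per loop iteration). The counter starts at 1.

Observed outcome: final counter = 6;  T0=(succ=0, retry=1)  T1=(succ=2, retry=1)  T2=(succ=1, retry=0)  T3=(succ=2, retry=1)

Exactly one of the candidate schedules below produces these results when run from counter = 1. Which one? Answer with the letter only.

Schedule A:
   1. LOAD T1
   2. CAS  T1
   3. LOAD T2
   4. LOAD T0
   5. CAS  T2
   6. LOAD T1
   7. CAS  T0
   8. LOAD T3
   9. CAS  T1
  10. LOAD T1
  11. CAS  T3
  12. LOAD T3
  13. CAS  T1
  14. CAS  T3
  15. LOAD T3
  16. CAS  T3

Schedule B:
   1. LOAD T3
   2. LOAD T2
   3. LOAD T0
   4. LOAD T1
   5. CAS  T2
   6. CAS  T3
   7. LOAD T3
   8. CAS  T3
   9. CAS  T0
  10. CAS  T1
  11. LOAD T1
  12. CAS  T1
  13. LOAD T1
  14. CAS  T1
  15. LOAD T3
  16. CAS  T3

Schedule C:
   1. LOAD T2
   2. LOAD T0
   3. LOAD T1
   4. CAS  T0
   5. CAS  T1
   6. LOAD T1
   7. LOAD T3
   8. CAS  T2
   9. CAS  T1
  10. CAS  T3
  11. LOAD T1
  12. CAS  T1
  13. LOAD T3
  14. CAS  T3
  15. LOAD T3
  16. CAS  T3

B

Run B:
step 1: T3 LOAD ⇒ load; ctr=1 reg=1
step 2: T2 LOAD ⇒ load; ctr=1 reg=1
step 3: T0 LOAD ⇒ load; ctr=1 reg=1
step 4: T1 LOAD ⇒ load; ctr=1 reg=1
step 5: T2 CAS ⇒ ok; ctr=2 reg=1
step 6: T3 CAS ⇒ retry; ctr=2 reg=1
step 7: T3 LOAD ⇒ load; ctr=2 reg=2
step 8: T3 CAS ⇒ ok; ctr=3 reg=2
step 9: T0 CAS ⇒ retry; ctr=3 reg=1
step 10: T1 CAS ⇒ retry; ctr=3 reg=1
step 11: T1 LOAD ⇒ load; ctr=3 reg=3
step 12: T1 CAS ⇒ ok; ctr=4 reg=3
step 13: T1 LOAD ⇒ load; ctr=4 reg=4
step 14: T1 CAS ⇒ ok; ctr=5 reg=4
step 15: T3 LOAD ⇒ load; ctr=5 reg=5
step 16: T3 CAS ⇒ ok; ctr=6 reg=5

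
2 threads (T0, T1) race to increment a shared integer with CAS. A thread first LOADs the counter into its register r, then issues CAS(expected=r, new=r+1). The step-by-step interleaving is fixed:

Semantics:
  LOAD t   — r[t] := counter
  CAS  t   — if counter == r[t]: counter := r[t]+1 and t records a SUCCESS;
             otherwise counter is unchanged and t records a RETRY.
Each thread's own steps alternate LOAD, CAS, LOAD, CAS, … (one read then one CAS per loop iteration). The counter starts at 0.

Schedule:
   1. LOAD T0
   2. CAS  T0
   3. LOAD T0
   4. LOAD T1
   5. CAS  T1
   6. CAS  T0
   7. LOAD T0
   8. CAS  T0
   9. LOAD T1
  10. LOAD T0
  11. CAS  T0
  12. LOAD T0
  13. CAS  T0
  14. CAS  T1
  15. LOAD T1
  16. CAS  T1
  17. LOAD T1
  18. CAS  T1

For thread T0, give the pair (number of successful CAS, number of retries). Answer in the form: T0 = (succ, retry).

[1] T0.load  rd  (counter 0, T0.r 0)
[2] T0.cas  hit  (counter 1, T0.r 0)
[3] T0.load  rd  (counter 1, T0.r 1)
[4] T1.load  rd  (counter 1, T1.r 1)
[5] T1.cas  hit  (counter 2, T1.r 1)
[6] T0.cas  miss  (counter 2, T0.r 1)
[7] T0.load  rd  (counter 2, T0.r 2)
[8] T0.cas  hit  (counter 3, T0.r 2)
[9] T1.load  rd  (counter 3, T1.r 3)
[10] T0.load  rd  (counter 3, T0.r 3)
[11] T0.cas  hit  (counter 4, T0.r 3)
[12] T0.load  rd  (counter 4, T0.r 4)
[13] T0.cas  hit  (counter 5, T0.r 4)
[14] T1.cas  miss  (counter 5, T1.r 3)
[15] T1.load  rd  (counter 5, T1.r 5)
[16] T1.cas  hit  (counter 6, T1.r 5)
[17] T1.load  rd  (counter 6, T1.r 6)
[18] T1.cas  hit  (counter 7, T1.r 6)

T0 = (4, 1)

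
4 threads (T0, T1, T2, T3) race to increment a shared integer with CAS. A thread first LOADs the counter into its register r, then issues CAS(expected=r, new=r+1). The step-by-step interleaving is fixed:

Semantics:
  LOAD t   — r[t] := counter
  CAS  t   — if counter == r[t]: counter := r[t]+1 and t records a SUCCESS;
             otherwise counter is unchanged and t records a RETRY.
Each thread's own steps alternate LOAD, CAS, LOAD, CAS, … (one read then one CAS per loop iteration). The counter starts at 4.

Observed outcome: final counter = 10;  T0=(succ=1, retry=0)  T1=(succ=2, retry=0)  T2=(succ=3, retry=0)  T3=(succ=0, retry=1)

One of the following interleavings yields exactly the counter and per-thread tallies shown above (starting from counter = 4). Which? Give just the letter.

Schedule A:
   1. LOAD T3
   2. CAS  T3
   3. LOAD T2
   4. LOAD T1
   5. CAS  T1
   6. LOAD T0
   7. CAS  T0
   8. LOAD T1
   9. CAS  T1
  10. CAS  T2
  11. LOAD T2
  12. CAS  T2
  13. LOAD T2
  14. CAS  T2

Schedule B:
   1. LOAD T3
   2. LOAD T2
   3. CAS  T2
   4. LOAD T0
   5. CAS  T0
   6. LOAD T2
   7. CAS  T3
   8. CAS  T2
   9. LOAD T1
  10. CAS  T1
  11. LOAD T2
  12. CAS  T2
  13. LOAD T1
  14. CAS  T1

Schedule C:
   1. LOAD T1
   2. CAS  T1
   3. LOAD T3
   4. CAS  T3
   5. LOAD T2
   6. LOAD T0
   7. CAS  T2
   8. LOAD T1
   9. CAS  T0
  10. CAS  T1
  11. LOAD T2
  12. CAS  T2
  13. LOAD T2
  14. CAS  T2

B

Tracing schedule B:
[1] T3.load  rd  (counter 4, T3.r 4)
[2] T2.load  rd  (counter 4, T2.r 4)
[3] T2.cas  hit  (counter 5, T2.r 4)
[4] T0.load  rd  (counter 5, T0.r 5)
[5] T0.cas  hit  (counter 6, T0.r 5)
[6] T2.load  rd  (counter 6, T2.r 6)
[7] T3.cas  miss  (counter 6, T3.r 4)
[8] T2.cas  hit  (counter 7, T2.r 6)
[9] T1.load  rd  (counter 7, T1.r 7)
[10] T1.cas  hit  (counter 8, T1.r 7)
[11] T2.load  rd  (counter 8, T2.r 8)
[12] T2.cas  hit  (counter 9, T2.r 8)
[13] T1.load  rd  (counter 9, T1.r 9)
[14] T1.cas  hit  (counter 10, T1.r 9)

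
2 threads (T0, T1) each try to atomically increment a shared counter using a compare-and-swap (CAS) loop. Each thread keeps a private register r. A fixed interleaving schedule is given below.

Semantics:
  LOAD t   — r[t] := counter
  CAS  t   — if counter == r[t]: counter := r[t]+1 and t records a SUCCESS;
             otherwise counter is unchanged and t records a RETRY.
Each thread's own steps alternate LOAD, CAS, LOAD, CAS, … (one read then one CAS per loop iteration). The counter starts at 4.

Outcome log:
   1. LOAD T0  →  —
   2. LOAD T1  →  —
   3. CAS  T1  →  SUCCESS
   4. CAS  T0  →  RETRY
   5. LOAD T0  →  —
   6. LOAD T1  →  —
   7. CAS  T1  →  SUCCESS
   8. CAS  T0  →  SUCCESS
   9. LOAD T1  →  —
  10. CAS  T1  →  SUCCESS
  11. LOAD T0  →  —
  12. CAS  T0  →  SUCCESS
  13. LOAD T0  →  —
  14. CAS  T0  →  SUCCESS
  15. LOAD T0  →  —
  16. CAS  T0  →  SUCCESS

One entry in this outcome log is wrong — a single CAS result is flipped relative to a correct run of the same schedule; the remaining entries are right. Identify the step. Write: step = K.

Correct run:
   1) LOAD T0:  M=4  r_T0=4
   2) LOAD T1:  M=4  r_T1=4
   3) CAS  T1:  M=5  r_T1=4 ✓
   4) CAS  T0:  M=5  r_T0=4 ✗
   5) LOAD T0:  M=5  r_T0=5
   6) LOAD T1:  M=5  r_T1=5
   7) CAS  T1:  M=6  r_T1=5 ✓
   8) CAS  T0:  M=6  r_T0=5 ✗
   9) LOAD T1:  M=6  r_T1=6
  10) CAS  T1:  M=7  r_T1=6 ✓
  11) LOAD T0:  M=7  r_T0=7
  12) CAS  T0:  M=8  r_T0=7 ✓
  13) LOAD T0:  M=8  r_T0=8
  14) CAS  T0:  M=9  r_T0=8 ✓
  15) LOAD T0:  M=9  r_T0=9
  16) CAS  T0:  M=10  r_T0=9 ✓
Mismatch at 8.

step = 8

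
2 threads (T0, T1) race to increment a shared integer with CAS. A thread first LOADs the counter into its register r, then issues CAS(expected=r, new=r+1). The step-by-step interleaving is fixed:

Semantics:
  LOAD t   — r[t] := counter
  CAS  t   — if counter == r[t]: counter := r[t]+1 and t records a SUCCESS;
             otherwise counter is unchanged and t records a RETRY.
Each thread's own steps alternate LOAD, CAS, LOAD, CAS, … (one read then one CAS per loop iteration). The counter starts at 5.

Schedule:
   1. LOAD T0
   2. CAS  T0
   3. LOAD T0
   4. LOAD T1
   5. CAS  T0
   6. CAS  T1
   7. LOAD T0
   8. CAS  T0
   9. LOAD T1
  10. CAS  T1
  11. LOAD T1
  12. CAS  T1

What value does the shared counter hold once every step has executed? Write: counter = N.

#1 T0 reads 5
#2 T0 CAS(5→6) writes; counter now 6
#3 T0 reads 6
#4 T1 reads 6
#5 T0 CAS(6→7) writes; counter now 7
#6 T1 CAS(6→7) fails; counter now 7
#7 T0 reads 7
#8 T0 CAS(7→8) writes; counter now 8
#9 T1 reads 8
#10 T1 CAS(8→9) writes; counter now 9
#11 T1 reads 9
#12 T1 CAS(9→10) writes; counter now 10

counter = 10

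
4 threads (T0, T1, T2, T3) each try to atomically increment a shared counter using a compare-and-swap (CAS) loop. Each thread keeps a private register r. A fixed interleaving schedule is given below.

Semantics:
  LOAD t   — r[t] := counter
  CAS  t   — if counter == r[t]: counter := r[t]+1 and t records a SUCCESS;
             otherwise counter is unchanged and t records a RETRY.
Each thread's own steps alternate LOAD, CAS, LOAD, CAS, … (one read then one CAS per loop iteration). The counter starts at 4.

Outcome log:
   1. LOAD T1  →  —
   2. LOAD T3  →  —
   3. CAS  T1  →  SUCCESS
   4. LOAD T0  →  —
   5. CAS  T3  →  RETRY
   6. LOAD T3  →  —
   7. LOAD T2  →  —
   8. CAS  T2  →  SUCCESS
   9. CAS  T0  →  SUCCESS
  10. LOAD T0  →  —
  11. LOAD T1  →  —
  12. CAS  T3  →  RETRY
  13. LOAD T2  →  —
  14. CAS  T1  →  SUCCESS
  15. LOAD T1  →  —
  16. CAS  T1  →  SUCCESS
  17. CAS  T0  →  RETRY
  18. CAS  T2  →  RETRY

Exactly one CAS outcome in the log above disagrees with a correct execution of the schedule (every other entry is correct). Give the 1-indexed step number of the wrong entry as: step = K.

Reference trace:
T1 LOAD — after: cnt=4, r=4 — load
T3 LOAD — after: cnt=4, r=4 — load
T1 CAS — after: cnt=5, r=4 — ok
T0 LOAD — after: cnt=5, r=5 — load
T3 CAS — after: cnt=5, r=4 — retry
T3 LOAD — after: cnt=5, r=5 — load
T2 LOAD — after: cnt=5, r=5 — load
T2 CAS — after: cnt=6, r=5 — ok
T0 CAS — after: cnt=6, r=5 — retry
T0 LOAD — after: cnt=6, r=6 — load
T1 LOAD — after: cnt=6, r=6 — load
T3 CAS — after: cnt=6, r=5 — retry
T2 LOAD — after: cnt=6, r=6 — load
T1 CAS — after: cnt=7, r=6 — ok
T1 LOAD — after: cnt=7, r=7 — load
T1 CAS — after: cnt=8, r=7 — ok
T0 CAS — after: cnt=8, r=6 — retry
T2 CAS — after: cnt=8, r=6 — retry
Flip is step 9.

step = 9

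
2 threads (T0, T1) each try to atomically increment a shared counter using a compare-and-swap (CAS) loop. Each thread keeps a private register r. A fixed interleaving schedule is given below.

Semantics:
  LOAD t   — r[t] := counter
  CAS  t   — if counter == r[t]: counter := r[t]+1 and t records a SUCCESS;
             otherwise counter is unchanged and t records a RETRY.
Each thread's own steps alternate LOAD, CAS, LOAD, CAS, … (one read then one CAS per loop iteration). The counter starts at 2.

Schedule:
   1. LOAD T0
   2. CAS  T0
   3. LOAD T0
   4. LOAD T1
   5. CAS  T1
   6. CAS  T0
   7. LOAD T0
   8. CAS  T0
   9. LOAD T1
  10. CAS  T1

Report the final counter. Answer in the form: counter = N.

#1 T0 reads 2
#2 T0 CAS(2→3) writes; counter now 3
#3 T0 reads 3
#4 T1 reads 3
#5 T1 CAS(3→4) writes; counter now 4
#6 T0 CAS(3→4) fails; counter now 4
#7 T0 reads 4
#8 T0 CAS(4→5) writes; counter now 5
#9 T1 reads 5
#10 T1 CAS(5→6) writes; counter now 6

counter = 6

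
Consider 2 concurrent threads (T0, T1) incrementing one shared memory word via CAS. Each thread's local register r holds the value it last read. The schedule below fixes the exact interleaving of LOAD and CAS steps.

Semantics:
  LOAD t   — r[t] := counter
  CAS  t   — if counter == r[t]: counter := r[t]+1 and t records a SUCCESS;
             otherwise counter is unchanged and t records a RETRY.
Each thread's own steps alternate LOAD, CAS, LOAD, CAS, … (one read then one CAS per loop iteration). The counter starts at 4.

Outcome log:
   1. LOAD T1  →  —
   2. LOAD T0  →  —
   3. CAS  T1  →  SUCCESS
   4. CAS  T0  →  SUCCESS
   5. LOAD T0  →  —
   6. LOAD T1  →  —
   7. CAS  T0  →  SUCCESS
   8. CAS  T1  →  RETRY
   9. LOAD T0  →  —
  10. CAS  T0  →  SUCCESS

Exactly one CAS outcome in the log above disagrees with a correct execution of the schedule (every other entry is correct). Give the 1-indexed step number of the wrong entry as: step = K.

step = 4

Correct run:
1. LOAD T1 → mem=4 r[T1]=4 [LOAD]
2. LOAD T0 → mem=4 r[T0]=4 [LOAD]
3. CAS T1 → mem=5 r[T1]=4 [OK]
4. CAS T0 → mem=5 r[T0]=4 [RETRY]
5. LOAD T0 → mem=5 r[T0]=5 [LOAD]
6. LOAD T1 → mem=5 r[T1]=5 [LOAD]
7. CAS T0 → mem=6 r[T0]=5 [OK]
8. CAS T1 → mem=6 r[T1]=5 [RETRY]
9. LOAD T0 → mem=6 r[T0]=6 [LOAD]
10. CAS T0 → mem=7 r[T0]=6 [OK]
Flip is step 4.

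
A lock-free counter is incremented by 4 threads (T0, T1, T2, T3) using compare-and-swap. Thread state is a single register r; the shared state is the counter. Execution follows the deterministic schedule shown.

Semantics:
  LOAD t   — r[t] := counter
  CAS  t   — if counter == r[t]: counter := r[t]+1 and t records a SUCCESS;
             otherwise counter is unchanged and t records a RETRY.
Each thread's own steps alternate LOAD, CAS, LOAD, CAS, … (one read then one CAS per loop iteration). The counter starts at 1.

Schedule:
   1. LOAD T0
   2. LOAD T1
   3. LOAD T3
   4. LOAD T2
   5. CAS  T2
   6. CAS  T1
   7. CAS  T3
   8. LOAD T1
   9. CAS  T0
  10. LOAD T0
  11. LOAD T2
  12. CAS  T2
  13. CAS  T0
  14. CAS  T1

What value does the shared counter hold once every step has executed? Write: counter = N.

counter = 3

[1] T0.load  rd  (counter 1, T0.r 1)
[2] T1.load  rd  (counter 1, T1.r 1)
[3] T3.load  rd  (counter 1, T3.r 1)
[4] T2.load  rd  (counter 1, T2.r 1)
[5] T2.cas  hit  (counter 2, T2.r 1)
[6] T1.cas  miss  (counter 2, T1.r 1)
[7] T3.cas  miss  (counter 2, T3.r 1)
[8] T1.load  rd  (counter 2, T1.r 2)
[9] T0.cas  miss  (counter 2, T0.r 1)
[10] T0.load  rd  (counter 2, T0.r 2)
[11] T2.load  rd  (counter 2, T2.r 2)
[12] T2.cas  hit  (counter 3, T2.r 2)
[13] T0.cas  miss  (counter 3, T0.r 2)
[14] T1.cas  miss  (counter 3, T1.r 2)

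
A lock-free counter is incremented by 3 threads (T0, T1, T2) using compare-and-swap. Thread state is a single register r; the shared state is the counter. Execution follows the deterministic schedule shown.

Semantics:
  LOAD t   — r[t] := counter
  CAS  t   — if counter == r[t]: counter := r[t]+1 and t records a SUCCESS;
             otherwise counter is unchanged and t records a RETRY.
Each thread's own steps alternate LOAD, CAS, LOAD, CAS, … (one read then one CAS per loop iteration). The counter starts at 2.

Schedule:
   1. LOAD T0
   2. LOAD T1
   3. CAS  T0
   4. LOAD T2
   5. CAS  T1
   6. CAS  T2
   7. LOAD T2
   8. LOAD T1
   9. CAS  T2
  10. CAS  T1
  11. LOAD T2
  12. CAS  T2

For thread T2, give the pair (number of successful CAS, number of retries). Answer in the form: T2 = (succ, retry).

#1 T0 reads 2
#2 T1 reads 2
#3 T0 CAS(2→3) writes; counter now 3
#4 T2 reads 3
#5 T1 CAS(2→3) fails; counter now 3
#6 T2 CAS(3→4) writes; counter now 4
#7 T2 reads 4
#8 T1 reads 4
#9 T2 CAS(4→5) writes; counter now 5
#10 T1 CAS(4→5) fails; counter now 5
#11 T2 reads 5
#12 T2 CAS(5→6) writes; counter now 6

T2 = (3, 0)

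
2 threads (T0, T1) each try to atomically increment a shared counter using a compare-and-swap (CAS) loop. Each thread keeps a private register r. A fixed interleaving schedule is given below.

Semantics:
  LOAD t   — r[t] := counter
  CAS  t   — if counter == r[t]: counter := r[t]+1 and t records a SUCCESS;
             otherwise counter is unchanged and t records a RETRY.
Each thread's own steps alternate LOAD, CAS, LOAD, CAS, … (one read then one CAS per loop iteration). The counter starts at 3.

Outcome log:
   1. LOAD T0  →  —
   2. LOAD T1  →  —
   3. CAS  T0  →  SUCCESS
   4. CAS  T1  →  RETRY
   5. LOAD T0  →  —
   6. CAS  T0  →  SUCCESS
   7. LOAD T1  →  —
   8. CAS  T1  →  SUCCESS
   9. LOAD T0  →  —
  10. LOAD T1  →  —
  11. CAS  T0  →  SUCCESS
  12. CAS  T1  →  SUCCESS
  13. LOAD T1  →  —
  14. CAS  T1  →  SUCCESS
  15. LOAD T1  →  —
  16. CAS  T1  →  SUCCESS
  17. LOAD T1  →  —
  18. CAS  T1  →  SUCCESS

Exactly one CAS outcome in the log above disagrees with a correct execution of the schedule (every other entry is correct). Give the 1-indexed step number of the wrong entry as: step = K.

Re-executing:
   1) LOAD T0:  M=3  r_T0=3
   2) LOAD T1:  M=3  r_T1=3
   3) CAS  T0:  M=4  r_T0=3 ✓
   4) CAS  T1:  M=4  r_T1=3 ✗
   5) LOAD T0:  M=4  r_T0=4
   6) CAS  T0:  M=5  r_T0=4 ✓
   7) LOAD T1:  M=5  r_T1=5
   8) CAS  T1:  M=6  r_T1=5 ✓
   9) LOAD T0:  M=6  r_T0=6
  10) LOAD T1:  M=6  r_T1=6
  11) CAS  T0:  M=7  r_T0=6 ✓
  12) CAS  T1:  M=7  r_T1=6 ✗
  13) LOAD T1:  M=7  r_T1=7
  14) CAS  T1:  M=8  r_T1=7 ✓
  15) LOAD T1:  M=8  r_T1=8
  16) CAS  T1:  M=9  r_T1=8 ✓
  17) LOAD T1:  M=9  r_T1=9
  18) CAS  T1:  M=10  r_T1=9 ✓
Log disagrees first at step 12.

step = 12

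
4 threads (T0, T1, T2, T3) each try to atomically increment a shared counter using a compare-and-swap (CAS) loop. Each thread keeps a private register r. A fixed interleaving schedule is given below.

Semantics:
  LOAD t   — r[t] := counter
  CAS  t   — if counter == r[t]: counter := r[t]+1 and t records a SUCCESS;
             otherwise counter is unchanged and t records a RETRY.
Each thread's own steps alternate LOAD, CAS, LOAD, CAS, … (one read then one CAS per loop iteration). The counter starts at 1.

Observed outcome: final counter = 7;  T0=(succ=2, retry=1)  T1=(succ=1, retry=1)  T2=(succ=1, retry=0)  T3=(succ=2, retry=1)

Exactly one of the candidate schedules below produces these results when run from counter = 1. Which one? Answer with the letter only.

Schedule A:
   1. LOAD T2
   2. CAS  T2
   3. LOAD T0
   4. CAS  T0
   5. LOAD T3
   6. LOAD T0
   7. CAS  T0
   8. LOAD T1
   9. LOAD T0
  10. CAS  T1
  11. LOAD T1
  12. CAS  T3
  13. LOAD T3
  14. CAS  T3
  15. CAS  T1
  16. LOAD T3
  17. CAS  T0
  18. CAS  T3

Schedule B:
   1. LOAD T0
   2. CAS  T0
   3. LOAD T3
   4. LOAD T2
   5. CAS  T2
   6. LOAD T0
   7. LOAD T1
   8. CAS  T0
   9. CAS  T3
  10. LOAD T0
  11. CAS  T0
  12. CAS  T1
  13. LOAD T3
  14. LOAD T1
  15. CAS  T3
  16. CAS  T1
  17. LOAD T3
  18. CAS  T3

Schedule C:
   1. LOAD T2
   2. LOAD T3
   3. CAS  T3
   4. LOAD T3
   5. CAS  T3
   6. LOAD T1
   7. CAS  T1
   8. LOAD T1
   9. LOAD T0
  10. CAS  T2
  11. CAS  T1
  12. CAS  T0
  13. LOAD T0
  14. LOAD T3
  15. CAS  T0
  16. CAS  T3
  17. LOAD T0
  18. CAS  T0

Run A:
   1) LOAD T2:  M=1  r_T2=1
   2) CAS  T2:  M=2  r_T2=1 ✓
   3) LOAD T0:  M=2  r_T0=2
   4) CAS  T0:  M=3  r_T0=2 ✓
   5) LOAD T3:  M=3  r_T3=3
   6) LOAD T0:  M=3  r_T0=3
   7) CAS  T0:  M=4  r_T0=3 ✓
   8) LOAD T1:  M=4  r_T1=4
   9) LOAD T0:  M=4  r_T0=4
  10) CAS  T1:  M=5  r_T1=4 ✓
  11) LOAD T1:  M=5  r_T1=5
  12) CAS  T3:  M=5  r_T3=3 ✗
  13) LOAD T3:  M=5  r_T3=5
  14) CAS  T3:  M=6  r_T3=5 ✓
  15) CAS  T1:  M=6  r_T1=5 ✗
  16) LOAD T3:  M=6  r_T3=6
  17) CAS  T0:  M=6  r_T0=4 ✗
  18) CAS  T3:  M=7  r_T3=6 ✓

A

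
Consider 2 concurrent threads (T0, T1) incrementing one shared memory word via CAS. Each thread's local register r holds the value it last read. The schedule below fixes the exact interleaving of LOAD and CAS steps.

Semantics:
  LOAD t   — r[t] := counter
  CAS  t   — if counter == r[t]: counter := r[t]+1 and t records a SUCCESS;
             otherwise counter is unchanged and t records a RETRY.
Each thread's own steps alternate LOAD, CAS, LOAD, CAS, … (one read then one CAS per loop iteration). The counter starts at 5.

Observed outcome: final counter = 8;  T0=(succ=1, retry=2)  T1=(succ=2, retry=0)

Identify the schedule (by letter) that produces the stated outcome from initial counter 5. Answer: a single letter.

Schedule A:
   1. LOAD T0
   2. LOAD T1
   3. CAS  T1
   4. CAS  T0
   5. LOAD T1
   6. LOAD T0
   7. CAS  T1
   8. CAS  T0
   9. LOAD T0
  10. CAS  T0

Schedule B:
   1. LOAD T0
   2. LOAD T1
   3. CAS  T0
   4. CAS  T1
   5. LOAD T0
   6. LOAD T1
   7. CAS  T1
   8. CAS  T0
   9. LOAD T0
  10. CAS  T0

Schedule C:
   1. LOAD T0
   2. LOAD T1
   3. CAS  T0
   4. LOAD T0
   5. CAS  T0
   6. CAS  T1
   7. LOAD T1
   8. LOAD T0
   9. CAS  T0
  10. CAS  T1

Tracing schedule A:
#1 T0 reads 5
#2 T1 reads 5
#3 T1 CAS(5→6) writes; counter now 6
#4 T0 CAS(5→6) fails; counter now 6
#5 T1 reads 6
#6 T0 reads 6
#7 T1 CAS(6→7) writes; counter now 7
#8 T0 CAS(6→7) fails; counter now 7
#9 T0 reads 7
#10 T0 CAS(7→8) writes; counter now 8

A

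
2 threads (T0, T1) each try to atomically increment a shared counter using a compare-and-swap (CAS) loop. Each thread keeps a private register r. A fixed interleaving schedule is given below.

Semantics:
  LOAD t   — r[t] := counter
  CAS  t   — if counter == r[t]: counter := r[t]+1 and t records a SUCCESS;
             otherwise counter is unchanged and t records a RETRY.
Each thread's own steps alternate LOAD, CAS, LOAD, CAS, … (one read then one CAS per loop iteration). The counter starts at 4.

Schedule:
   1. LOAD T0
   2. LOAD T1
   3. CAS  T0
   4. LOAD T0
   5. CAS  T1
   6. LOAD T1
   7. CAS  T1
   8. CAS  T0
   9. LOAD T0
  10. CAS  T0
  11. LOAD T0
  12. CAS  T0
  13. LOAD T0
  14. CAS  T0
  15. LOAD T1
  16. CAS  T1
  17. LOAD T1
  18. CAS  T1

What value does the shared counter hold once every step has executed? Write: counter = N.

step 1: T0 LOAD ⇒ load; ctr=4 reg=4
step 2: T1 LOAD ⇒ load; ctr=4 reg=4
step 3: T0 CAS ⇒ ok; ctr=5 reg=4
step 4: T0 LOAD ⇒ load; ctr=5 reg=5
step 5: T1 CAS ⇒ retry; ctr=5 reg=4
step 6: T1 LOAD ⇒ load; ctr=5 reg=5
step 7: T1 CAS ⇒ ok; ctr=6 reg=5
step 8: T0 CAS ⇒ retry; ctr=6 reg=5
step 9: T0 LOAD ⇒ load; ctr=6 reg=6
step 10: T0 CAS ⇒ ok; ctr=7 reg=6
step 11: T0 LOAD ⇒ load; ctr=7 reg=7
step 12: T0 CAS ⇒ ok; ctr=8 reg=7
step 13: T0 LOAD ⇒ load; ctr=8 reg=8
step 14: T0 CAS ⇒ ok; ctr=9 reg=8
step 15: T1 LOAD ⇒ load; ctr=9 reg=9
step 16: T1 CAS ⇒ ok; ctr=10 reg=9
step 17: T1 LOAD ⇒ load; ctr=10 reg=10
step 18: T1 CAS ⇒ ok; ctr=11 reg=10

counter = 11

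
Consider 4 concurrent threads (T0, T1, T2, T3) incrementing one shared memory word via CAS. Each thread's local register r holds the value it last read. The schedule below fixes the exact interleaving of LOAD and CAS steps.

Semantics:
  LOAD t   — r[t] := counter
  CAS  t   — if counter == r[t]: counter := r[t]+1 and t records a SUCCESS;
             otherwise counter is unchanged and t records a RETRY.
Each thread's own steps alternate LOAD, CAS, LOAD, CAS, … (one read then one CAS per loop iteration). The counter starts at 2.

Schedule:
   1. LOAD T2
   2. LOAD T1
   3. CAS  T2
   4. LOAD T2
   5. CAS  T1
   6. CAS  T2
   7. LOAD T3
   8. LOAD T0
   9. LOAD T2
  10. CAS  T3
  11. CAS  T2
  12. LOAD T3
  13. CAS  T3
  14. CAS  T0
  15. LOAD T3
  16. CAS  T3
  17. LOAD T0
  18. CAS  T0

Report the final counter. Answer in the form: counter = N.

[1] T2.load  rd  (counter 2, T2.r 2)
[2] T1.load  rd  (counter 2, T1.r 2)
[3] T2.cas  hit  (counter 3, T2.r 2)
[4] T2.load  rd  (counter 3, T2.r 3)
[5] T1.cas  miss  (counter 3, T1.r 2)
[6] T2.cas  hit  (counter 4, T2.r 3)
[7] T3.load  rd  (counter 4, T3.r 4)
[8] T0.load  rd  (counter 4, T0.r 4)
[9] T2.load  rd  (counter 4, T2.r 4)
[10] T3.cas  hit  (counter 5, T3.r 4)
[11] T2.cas  miss  (counter 5, T2.r 4)
[12] T3.load  rd  (counter 5, T3.r 5)
[13] T3.cas  hit  (counter 6, T3.r 5)
[14] T0.cas  miss  (counter 6, T0.r 4)
[15] T3.load  rd  (counter 6, T3.r 6)
[16] T3.cas  hit  (counter 7, T3.r 6)
[17] T0.load  rd  (counter 7, T0.r 7)
[18] T0.cas  hit  (counter 8, T0.r 7)

counter = 8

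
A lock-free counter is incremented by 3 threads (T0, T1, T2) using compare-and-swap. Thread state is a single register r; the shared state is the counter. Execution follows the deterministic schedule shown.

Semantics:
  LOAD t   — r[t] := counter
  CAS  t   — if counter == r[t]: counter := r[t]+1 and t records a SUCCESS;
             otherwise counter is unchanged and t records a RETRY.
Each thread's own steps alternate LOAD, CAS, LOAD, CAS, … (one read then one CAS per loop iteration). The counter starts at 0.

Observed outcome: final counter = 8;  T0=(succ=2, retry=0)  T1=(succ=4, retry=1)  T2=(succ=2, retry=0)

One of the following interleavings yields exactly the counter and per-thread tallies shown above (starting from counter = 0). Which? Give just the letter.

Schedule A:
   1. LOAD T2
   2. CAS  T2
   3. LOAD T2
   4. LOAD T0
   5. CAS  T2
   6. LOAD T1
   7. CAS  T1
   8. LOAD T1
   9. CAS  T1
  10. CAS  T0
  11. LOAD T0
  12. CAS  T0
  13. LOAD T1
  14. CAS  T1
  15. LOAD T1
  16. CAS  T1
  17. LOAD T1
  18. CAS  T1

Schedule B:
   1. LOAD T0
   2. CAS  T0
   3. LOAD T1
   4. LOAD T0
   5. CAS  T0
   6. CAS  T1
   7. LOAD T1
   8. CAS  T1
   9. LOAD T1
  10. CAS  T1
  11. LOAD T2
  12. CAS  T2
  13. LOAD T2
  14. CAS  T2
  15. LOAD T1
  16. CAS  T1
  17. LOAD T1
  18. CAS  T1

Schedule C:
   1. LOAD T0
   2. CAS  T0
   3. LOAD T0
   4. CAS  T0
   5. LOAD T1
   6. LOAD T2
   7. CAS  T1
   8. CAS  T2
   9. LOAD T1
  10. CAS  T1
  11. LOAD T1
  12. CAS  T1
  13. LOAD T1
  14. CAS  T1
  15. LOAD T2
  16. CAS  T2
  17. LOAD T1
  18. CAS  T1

Simulating candidate B:
T0 LOAD — after: cnt=0, r=0 — load
T0 CAS — after: cnt=1, r=0 — ok
T1 LOAD — after: cnt=1, r=1 — load
T0 LOAD — after: cnt=1, r=1 — load
T0 CAS — after: cnt=2, r=1 — ok
T1 CAS — after: cnt=2, r=1 — retry
T1 LOAD — after: cnt=2, r=2 — load
T1 CAS — after: cnt=3, r=2 — ok
T1 LOAD — after: cnt=3, r=3 — load
T1 CAS — after: cnt=4, r=3 — ok
T2 LOAD — after: cnt=4, r=4 — load
T2 CAS — after: cnt=5, r=4 — ok
T2 LOAD — after: cnt=5, r=5 — load
T2 CAS — after: cnt=6, r=5 — ok
T1 LOAD — after: cnt=6, r=6 — load
T1 CAS — after: cnt=7, r=6 — ok
T1 LOAD — after: cnt=7, r=7 — load
T1 CAS — after: cnt=8, r=7 — ok

B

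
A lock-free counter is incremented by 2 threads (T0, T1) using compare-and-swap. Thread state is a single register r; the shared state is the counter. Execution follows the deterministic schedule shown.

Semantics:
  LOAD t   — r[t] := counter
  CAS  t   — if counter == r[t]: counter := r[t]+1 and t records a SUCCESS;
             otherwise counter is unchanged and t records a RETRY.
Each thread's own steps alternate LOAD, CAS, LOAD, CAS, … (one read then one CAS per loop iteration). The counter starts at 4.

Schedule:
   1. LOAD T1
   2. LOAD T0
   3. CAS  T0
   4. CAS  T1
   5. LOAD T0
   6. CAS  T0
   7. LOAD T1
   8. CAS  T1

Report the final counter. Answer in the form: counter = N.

1. LOAD T1 → mem=4 r[T1]=4 [LOAD]
2. LOAD T0 → mem=4 r[T0]=4 [LOAD]
3. CAS T0 → mem=5 r[T0]=4 [OK]
4. CAS T1 → mem=5 r[T1]=4 [RETRY]
5. LOAD T0 → mem=5 r[T0]=5 [LOAD]
6. CAS T0 → mem=6 r[T0]=5 [OK]
7. LOAD T1 → mem=6 r[T1]=6 [LOAD]
8. CAS T1 → mem=7 r[T1]=6 [OK]

counter = 7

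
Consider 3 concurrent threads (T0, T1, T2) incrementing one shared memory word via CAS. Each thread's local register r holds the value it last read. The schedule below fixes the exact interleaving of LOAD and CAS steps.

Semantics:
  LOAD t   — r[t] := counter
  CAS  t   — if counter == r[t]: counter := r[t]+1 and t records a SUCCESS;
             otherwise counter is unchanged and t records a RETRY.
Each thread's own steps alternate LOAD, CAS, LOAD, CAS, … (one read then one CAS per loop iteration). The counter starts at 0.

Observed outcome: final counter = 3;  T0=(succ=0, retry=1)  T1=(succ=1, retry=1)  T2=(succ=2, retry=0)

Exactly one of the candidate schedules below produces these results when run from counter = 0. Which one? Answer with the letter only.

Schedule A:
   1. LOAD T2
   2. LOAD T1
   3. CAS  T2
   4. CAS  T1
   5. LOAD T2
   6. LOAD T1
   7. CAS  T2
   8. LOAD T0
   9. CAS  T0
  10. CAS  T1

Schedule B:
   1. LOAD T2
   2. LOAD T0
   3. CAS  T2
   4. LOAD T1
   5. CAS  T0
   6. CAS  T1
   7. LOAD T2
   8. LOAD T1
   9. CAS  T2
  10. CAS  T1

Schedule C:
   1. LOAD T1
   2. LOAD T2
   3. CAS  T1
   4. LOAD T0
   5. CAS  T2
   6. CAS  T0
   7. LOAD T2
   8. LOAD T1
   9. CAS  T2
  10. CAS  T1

B

Simulating candidate B:
step 1: T2 LOAD ⇒ load; ctr=0 reg=0
step 2: T0 LOAD ⇒ load; ctr=0 reg=0
step 3: T2 CAS ⇒ ok; ctr=1 reg=0
step 4: T1 LOAD ⇒ load; ctr=1 reg=1
step 5: T0 CAS ⇒ retry; ctr=1 reg=0
step 6: T1 CAS ⇒ ok; ctr=2 reg=1
step 7: T2 LOAD ⇒ load; ctr=2 reg=2
step 8: T1 LOAD ⇒ load; ctr=2 reg=2
step 9: T2 CAS ⇒ ok; ctr=3 reg=2
step 10: T1 CAS ⇒ retry; ctr=3 reg=2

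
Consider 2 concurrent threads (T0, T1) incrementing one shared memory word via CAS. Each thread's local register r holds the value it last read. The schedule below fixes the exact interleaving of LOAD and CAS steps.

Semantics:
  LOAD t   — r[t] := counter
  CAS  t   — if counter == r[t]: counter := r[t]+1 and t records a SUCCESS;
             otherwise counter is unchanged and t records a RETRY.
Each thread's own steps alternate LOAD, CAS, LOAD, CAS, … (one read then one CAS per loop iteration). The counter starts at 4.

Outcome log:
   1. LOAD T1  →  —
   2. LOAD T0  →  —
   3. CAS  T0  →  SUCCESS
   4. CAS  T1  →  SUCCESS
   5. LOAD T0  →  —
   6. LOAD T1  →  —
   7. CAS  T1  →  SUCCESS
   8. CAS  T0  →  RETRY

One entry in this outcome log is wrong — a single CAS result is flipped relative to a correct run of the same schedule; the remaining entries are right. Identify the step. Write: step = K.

step = 4

Reference trace:
T1 LOAD — after: cnt=4, r=4 — load
T0 LOAD — after: cnt=4, r=4 — load
T0 CAS — after: cnt=5, r=4 — ok
T1 CAS — after: cnt=5, r=4 — retry
T0 LOAD — after: cnt=5, r=5 — load
T1 LOAD — after: cnt=5, r=5 — load
T1 CAS — after: cnt=6, r=5 — ok
T0 CAS — after: cnt=6, r=5 — retry
Log disagrees first at step 4.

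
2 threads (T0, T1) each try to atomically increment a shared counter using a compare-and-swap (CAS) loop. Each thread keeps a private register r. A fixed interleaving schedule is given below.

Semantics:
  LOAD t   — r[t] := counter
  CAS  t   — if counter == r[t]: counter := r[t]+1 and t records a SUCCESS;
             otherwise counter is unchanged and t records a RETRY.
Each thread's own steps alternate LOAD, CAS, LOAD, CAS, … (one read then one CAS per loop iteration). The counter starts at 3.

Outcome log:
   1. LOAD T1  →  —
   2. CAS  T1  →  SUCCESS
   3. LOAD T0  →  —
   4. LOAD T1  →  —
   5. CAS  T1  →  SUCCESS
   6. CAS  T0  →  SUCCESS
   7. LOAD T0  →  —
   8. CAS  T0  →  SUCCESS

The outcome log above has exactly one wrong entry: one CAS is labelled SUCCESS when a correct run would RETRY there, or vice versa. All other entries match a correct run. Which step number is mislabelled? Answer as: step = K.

step = 6

Correct run:
step 1: T1 LOAD ⇒ load; ctr=3 reg=3
step 2: T1 CAS ⇒ ok; ctr=4 reg=3
step 3: T0 LOAD ⇒ load; ctr=4 reg=4
step 4: T1 LOAD ⇒ load; ctr=4 reg=4
step 5: T1 CAS ⇒ ok; ctr=5 reg=4
step 6: T0 CAS ⇒ retry; ctr=5 reg=4
step 7: T0 LOAD ⇒ load; ctr=5 reg=5
step 8: T0 CAS ⇒ ok; ctr=6 reg=5
Flip is step 6.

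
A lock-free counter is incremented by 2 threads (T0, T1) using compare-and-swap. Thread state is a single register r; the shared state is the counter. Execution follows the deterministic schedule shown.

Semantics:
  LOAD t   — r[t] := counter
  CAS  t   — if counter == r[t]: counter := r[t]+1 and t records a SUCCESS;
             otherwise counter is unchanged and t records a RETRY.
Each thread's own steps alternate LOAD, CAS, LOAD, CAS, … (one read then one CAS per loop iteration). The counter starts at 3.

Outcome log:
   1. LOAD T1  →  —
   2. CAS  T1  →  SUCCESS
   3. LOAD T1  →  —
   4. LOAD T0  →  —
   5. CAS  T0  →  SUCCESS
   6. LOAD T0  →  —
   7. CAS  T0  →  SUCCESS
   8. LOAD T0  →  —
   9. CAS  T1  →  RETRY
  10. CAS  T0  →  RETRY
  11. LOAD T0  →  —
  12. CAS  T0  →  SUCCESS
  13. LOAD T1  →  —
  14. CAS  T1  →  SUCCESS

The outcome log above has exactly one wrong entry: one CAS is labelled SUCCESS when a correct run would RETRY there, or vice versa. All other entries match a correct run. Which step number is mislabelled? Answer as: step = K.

step = 10

Re-executing:
step 1: T1 LOAD ⇒ load; ctr=3 reg=3
step 2: T1 CAS ⇒ ok; ctr=4 reg=3
step 3: T1 LOAD ⇒ load; ctr=4 reg=4
step 4: T0 LOAD ⇒ load; ctr=4 reg=4
step 5: T0 CAS ⇒ ok; ctr=5 reg=4
step 6: T0 LOAD ⇒ load; ctr=5 reg=5
step 7: T0 CAS ⇒ ok; ctr=6 reg=5
step 8: T0 LOAD ⇒ load; ctr=6 reg=6
step 9: T1 CAS ⇒ retry; ctr=6 reg=4
step 10: T0 CAS ⇒ ok; ctr=7 reg=6
step 11: T0 LOAD ⇒ load; ctr=7 reg=7
step 12: T0 CAS ⇒ ok; ctr=8 reg=7
step 13: T1 LOAD ⇒ load; ctr=8 reg=8
step 14: T1 CAS ⇒ ok; ctr=9 reg=8
Mismatch at 10.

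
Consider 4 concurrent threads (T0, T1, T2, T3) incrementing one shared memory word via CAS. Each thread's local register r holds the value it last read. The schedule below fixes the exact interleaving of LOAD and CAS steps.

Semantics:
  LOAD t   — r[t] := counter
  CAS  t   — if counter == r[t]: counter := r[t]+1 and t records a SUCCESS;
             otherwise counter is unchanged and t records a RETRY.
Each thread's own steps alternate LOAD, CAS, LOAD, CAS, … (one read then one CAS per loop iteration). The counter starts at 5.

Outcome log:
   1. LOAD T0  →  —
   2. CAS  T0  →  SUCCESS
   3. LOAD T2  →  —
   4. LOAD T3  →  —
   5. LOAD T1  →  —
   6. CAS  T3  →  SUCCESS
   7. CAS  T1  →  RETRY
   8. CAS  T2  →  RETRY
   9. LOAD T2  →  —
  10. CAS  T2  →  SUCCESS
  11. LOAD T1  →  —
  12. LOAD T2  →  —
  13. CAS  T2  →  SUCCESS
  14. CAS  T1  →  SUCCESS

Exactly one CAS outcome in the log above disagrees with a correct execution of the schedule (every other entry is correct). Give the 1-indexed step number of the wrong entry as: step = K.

Correct run:
   1) LOAD T0:  M=5  r_T0=5
   2) CAS  T0:  M=6  r_T0=5 ✓
   3) LOAD T2:  M=6  r_T2=6
   4) LOAD T3:  M=6  r_T3=6
   5) LOAD T1:  M=6  r_T1=6
   6) CAS  T3:  M=7  r_T3=6 ✓
   7) CAS  T1:  M=7  r_T1=6 ✗
   8) CAS  T2:  M=7  r_T2=6 ✗
   9) LOAD T2:  M=7  r_T2=7
  10) CAS  T2:  M=8  r_T2=7 ✓
  11) LOAD T1:  M=8  r_T1=8
  12) LOAD T2:  M=8  r_T2=8
  13) CAS  T2:  M=9  r_T2=8 ✓
  14) CAS  T1:  M=9  r_T1=8 ✗
Flip is step 14.

step = 14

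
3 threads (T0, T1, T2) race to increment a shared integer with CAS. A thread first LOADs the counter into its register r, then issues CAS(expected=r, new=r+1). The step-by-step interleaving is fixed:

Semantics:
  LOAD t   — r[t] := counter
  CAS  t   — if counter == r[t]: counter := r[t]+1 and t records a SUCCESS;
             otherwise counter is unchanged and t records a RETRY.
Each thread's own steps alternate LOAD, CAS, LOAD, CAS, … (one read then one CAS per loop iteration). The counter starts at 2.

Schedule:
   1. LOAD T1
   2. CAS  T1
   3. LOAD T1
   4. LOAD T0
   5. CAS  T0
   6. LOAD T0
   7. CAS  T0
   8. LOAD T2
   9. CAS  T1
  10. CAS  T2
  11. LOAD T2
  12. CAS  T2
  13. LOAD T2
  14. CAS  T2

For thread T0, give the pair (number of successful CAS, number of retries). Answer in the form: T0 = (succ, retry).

T0 = (2, 0)

1. LOAD T1 → mem=2 r[T1]=2 [LOAD]
2. CAS T1 → mem=3 r[T1]=2 [OK]
3. LOAD T1 → mem=3 r[T1]=3 [LOAD]
4. LOAD T0 → mem=3 r[T0]=3 [LOAD]
5. CAS T0 → mem=4 r[T0]=3 [OK]
6. LOAD T0 → mem=4 r[T0]=4 [LOAD]
7. CAS T0 → mem=5 r[T0]=4 [OK]
8. LOAD T2 → mem=5 r[T2]=5 [LOAD]
9. CAS T1 → mem=5 r[T1]=3 [RETRY]
10. CAS T2 → mem=6 r[T2]=5 [OK]
11. LOAD T2 → mem=6 r[T2]=6 [LOAD]
12. CAS T2 → mem=7 r[T2]=6 [OK]
13. LOAD T2 → mem=7 r[T2]=7 [LOAD]
14. CAS T2 → mem=8 r[T2]=7 [OK]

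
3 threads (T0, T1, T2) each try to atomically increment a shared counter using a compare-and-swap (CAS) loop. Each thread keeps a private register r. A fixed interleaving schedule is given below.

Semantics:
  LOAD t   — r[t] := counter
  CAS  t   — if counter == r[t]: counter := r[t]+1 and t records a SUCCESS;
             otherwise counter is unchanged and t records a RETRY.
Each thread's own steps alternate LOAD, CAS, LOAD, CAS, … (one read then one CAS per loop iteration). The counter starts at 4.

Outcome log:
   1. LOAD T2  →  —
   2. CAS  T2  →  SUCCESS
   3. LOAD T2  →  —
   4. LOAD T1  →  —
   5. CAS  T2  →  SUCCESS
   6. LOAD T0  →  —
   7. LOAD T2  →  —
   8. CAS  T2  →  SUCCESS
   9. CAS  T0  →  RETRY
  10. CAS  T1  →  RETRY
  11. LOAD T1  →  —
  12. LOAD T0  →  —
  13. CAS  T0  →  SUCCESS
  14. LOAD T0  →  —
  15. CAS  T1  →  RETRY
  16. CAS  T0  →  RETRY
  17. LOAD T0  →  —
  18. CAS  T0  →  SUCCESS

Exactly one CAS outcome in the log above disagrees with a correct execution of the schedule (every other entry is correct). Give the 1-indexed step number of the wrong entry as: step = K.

step = 16

Re-executing:
T2 LOAD — after: cnt=4, r=4 — load
T2 CAS — after: cnt=5, r=4 — ok
T2 LOAD — after: cnt=5, r=5 — load
T1 LOAD — after: cnt=5, r=5 — load
T2 CAS — after: cnt=6, r=5 — ok
T0 LOAD — after: cnt=6, r=6 — load
T2 LOAD — after: cnt=6, r=6 — load
T2 CAS — after: cnt=7, r=6 — ok
T0 CAS — after: cnt=7, r=6 — retry
T1 CAS — after: cnt=7, r=5 — retry
T1 LOAD — after: cnt=7, r=7 — load
T0 LOAD — after: cnt=7, r=7 — load
T0 CAS — after: cnt=8, r=7 — ok
T0 LOAD — after: cnt=8, r=8 — load
T1 CAS — after: cnt=8, r=7 — retry
T0 CAS — after: cnt=9, r=8 — ok
T0 LOAD — after: cnt=9, r=9 — load
T0 CAS — after: cnt=10, r=9 — ok
Flip is step 16.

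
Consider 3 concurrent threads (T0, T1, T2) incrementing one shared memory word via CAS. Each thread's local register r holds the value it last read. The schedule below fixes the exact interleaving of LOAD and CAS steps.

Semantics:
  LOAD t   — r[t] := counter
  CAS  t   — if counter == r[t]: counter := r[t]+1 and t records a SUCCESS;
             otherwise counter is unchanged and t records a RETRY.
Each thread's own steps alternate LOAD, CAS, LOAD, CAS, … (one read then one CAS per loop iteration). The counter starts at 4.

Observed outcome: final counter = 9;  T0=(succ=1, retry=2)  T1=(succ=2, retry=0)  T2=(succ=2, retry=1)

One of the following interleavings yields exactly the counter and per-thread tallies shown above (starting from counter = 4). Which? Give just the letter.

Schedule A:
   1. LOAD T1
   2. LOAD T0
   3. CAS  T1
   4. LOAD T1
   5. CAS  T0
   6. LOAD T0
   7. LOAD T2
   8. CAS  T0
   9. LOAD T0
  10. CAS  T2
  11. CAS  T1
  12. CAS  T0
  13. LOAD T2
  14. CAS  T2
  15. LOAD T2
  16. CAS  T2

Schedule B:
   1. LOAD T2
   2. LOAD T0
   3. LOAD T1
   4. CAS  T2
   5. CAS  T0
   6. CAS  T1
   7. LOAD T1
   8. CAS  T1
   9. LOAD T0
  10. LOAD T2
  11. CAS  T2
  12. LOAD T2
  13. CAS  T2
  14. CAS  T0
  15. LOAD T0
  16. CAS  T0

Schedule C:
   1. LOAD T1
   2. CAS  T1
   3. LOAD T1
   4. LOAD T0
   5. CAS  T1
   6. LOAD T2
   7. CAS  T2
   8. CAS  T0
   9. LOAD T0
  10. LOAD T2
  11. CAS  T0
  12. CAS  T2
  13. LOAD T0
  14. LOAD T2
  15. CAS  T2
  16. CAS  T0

Tracing schedule C:
[1] T1.load  rd  (counter 4, T1.r 4)
[2] T1.cas  hit  (counter 5, T1.r 4)
[3] T1.load  rd  (counter 5, T1.r 5)
[4] T0.load  rd  (counter 5, T0.r 5)
[5] T1.cas  hit  (counter 6, T1.r 5)
[6] T2.load  rd  (counter 6, T2.r 6)
[7] T2.cas  hit  (counter 7, T2.r 6)
[8] T0.cas  miss  (counter 7, T0.r 5)
[9] T0.load  rd  (counter 7, T0.r 7)
[10] T2.load  rd  (counter 7, T2.r 7)
[11] T0.cas  hit  (counter 8, T0.r 7)
[12] T2.cas  miss  (counter 8, T2.r 7)
[13] T0.load  rd  (counter 8, T0.r 8)
[14] T2.load  rd  (counter 8, T2.r 8)
[15] T2.cas  hit  (counter 9, T2.r 8)
[16] T0.cas  miss  (counter 9, T0.r 8)

C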